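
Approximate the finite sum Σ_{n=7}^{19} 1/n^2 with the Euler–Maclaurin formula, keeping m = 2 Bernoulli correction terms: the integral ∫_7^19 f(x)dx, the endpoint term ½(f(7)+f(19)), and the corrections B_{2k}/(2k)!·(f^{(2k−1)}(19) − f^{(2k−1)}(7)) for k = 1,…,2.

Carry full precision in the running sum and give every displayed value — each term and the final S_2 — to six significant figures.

∫_7^19 1/x^2 dx evaluates to 0.0902256.
Boundary: ½(f(7) + f(19)) = ½(0.0204082 + 0.00277008) = 0.0115891.
So far: 0.101815.
Order-1 term: 1/12 · (-0.000291588 − (-0.00583090)) = 0.000461610.
Running total after k=1: 0.102276.
Order-2 term: −1/720 · (-9.69267e-06 − (-0.00142798)) = -1.96984e-06.

S_2 ≈ 0.102274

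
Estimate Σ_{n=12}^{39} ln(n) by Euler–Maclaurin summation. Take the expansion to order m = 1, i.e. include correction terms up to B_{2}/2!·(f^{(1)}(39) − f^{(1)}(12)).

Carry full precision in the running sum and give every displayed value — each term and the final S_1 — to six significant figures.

∫_12^39 ln(x) dx evaluates to 86.0600.
½[f(12) + f(39)] = ½[2.48491 + 3.66356] = 3.07423.
Running total after boundary: 89.1343.
Correction k=1: B_{2}/2! · (f^{(1)}(39) − f^{(1)}(12)) = 1/12 · (0.0256410 − 0.0833333) = -0.00480769.

S_1 ≈ 89.1295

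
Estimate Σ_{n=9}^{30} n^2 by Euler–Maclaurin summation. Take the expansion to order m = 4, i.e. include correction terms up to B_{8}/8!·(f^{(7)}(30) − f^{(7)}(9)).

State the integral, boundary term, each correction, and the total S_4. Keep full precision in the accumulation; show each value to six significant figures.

S_4 ≈ 9251.00

The integral term ∫_9^30 x^2 dx = 8757.00.
Boundary: ½(f(9) + f(30)) = ½(81.0000 + 900.000) = 490.500.
Integral + boundary = 9247.50.
k=1: B_{2}/(2)! × [f^{(1)}(30) − f^{(1)}(9)] = 1/12 × (60.0000 − 18.0000) = 3.50000.
Running total after k=1: 9251.00.
k=2: B_{4}/(4)! × [f^{(3)}(30) − f^{(3)}(9)] = −1/720 × (0.00000 − 0.00000) = 0.00000.
Running total after k=2: 9251.00.
k=3: B_{6}/(6)! × [f^{(5)}(30) − f^{(5)}(9)] = 1/30240 × (0.00000 − 0.00000) = 0.00000.
Running total after k=3: 9251.00.
k=4: B_{8}/(8)! × [f^{(7)}(30) − f^{(7)}(9)] = −1/1209600 × (0.00000 − 0.00000) = 0.00000.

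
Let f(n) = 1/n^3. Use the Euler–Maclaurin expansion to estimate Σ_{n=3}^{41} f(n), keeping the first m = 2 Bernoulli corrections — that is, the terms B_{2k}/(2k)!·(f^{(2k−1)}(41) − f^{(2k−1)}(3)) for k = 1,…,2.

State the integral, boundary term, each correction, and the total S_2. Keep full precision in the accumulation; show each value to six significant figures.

Integral: ∫_3^41 1/x^3 dx = 0.0552581.
Endpoint term: (f(3) + f(41))/2 = (0.0370370 + 1.45094e-05)/2 = 0.0185258.
So far: 0.0737839.
k=1: B_{2}/(2)! × [f^{(1)}(41) − f^{(1)}(3)] = 1/12 × (-1.06166e-06 − (-0.0370370)) = 0.00308633.
Running total after k=1: 0.0768702.
k=2: B_{4}/(4)! × [f^{(3)}(41) − f^{(3)}(3)] = −1/720 × (-1.26313e-08 − (-0.0823045)) = -0.000114312.

S_2 ≈ 0.0767559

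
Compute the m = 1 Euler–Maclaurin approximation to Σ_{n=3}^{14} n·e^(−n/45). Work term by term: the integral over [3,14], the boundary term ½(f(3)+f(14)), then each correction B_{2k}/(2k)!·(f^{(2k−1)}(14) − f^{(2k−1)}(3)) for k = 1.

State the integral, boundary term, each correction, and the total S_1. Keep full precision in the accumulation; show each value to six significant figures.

S_1 ≈ 82.0569

The integral term ∫_3^14 x·e^(−x/45) dx = 75.5559.
Endpoint term: (f(3) + f(14))/2 = (2.80652 + 10.2569)/2 = 6.53169.
So far: 82.0876.
Correction k=1: B_{2}/2! · (f^{(1)}(14) − f^{(1)}(3)) = 1/12 · (0.504702 − 0.873140) = -0.0307031.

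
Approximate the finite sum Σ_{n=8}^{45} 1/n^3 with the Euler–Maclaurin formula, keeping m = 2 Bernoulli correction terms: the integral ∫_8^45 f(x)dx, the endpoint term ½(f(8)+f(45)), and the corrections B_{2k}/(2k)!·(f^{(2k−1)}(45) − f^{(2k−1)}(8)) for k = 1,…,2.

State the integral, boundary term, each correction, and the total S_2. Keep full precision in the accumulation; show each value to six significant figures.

Integral: ∫_8^45 1/x^3 dx = 0.00756559.
Endpoint term: (f(8) + f(45))/2 = (0.00195312 + 1.09739e-05)/2 = 0.000982049.
Integral + boundary = 0.00854764.
k=1: B_{2}/(2)! × [f^{(1)}(45) − f^{(1)}(8)] = 1/12 × (-7.31596e-07 − (-0.000732422)) = 6.09742e-05.
Partial sum through k=1: 0.00860861.
k=2: B_{4}/(4)! × [f^{(3)}(45) − f^{(3)}(8)] = −1/720 × (-7.22564e-09 − (-0.000228882)) = -3.17881e-07.

S_2 ≈ 0.00860829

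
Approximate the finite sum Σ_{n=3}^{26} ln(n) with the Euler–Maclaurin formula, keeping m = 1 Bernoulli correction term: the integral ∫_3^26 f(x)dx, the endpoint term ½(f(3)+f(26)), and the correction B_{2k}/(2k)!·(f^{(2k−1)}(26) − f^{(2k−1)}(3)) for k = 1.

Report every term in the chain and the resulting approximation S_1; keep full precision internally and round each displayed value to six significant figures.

S_1 ≈ 60.5685

The integral term ∫_3^26 ln(x) dx = 58.4147.
Boundary: ½(f(3) + f(26)) = ½(1.09861 + 3.25810) = 2.17835.
Integral + boundary = 60.5930.
Order-1 term: 1/12 · (0.0384615 − 0.333333) = -0.0245726.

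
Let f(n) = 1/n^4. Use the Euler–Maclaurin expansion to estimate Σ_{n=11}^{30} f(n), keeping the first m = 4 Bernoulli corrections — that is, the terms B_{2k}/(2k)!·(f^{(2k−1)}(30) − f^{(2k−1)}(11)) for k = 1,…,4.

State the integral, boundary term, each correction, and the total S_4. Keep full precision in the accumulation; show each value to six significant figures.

∫_11^30 1/x^4 dx evaluates to 0.000238093.
Boundary: ½(f(11) + f(30)) = ½(6.83013e-05 + 1.23457e-06) = 3.47680e-05.
So far: 0.000272861.
Order-1 term: 1/12 · (-1.64609e-07 − (-2.48369e-05)) = 2.05602e-06.
Running total after k=1: 0.000274917.
Order-2 term: −1/720 · (-5.48697e-09 − (-6.15790e-06)) = -8.54501e-09.
Running total after k=2: 0.000274908.
Order-3 term: 1/30240 · (-3.41411e-10 − (-2.84994e-06)) = 9.42326e-11.
Running total after k=3: 0.000274908.
Order-4 term: −1/1209600 · (-3.41411e-11 − (-2.11979e-06)) = -1.75244e-12.

S_4 ≈ 0.000274908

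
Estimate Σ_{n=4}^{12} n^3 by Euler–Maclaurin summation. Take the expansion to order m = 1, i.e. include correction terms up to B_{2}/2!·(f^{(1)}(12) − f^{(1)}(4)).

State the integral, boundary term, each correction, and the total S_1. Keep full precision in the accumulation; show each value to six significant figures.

Integral: ∫_4^12 x^3 dx = 5120.00.
Endpoint term: (f(4) + f(12))/2 = (64.0000 + 1728.00)/2 = 896.000.
So far: 6016.00.
Order-1 term: 1/12 · (432.000 − 48.0000) = 32.0000.

S_1 ≈ 6048.00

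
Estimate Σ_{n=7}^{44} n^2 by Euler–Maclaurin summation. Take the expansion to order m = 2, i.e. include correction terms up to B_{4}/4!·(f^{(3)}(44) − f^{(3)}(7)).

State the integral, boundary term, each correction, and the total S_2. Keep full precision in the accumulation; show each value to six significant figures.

The integral term ∫_7^44 x^2 dx = 28280.3.
Endpoint term: (f(7) + f(44))/2 = (49.0000 + 1936.00)/2 = 992.500.
Integral + boundary = 29272.8.
Order-1 term: 1/12 · (88.0000 − 14.0000) = 6.16667.
Partial sum through k=1: 29279.0.
Order-2 term: −1/720 · (0.00000 − 0.00000) = 0.00000.

S_2 ≈ 29279.0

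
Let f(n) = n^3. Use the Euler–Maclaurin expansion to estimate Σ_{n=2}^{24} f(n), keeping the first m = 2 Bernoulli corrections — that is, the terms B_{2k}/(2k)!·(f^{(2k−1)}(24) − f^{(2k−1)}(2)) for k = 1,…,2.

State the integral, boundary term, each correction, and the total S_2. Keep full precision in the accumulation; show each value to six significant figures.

∫_2^24 x^3 dx evaluates to 82940.0.
½[f(2) + f(24)] = ½[8.00000 + 13824.0] = 6916.00.
Integral + boundary = 89856.0.
k=1: B_{2}/(2)! × [f^{(1)}(24) − f^{(1)}(2)] = 1/12 × (1728.00 − 12.0000) = 143.000.
Partial sum through k=1: 89999.0.
k=2: B_{4}/(4)! × [f^{(3)}(24) − f^{(3)}(2)] = −1/720 × (6.00000 − 6.00000) = 0.00000.

S_2 ≈ 89999.0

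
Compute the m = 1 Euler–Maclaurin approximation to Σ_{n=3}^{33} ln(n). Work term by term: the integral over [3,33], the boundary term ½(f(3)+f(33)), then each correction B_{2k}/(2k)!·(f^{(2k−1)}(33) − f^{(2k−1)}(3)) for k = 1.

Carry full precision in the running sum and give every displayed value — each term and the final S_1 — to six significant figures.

S_1 ≈ 84.3612

The integral term ∫_3^33 ln(x) dx = 82.0889.
Endpoint term: (f(3) + f(33))/2 = (1.09861 + 3.49651)/2 = 2.29756.
Integral + boundary = 84.3865.
Correction k=1: B_{2}/2! · (f^{(1)}(33) − f^{(1)}(3)) = 1/12 · (0.0303030 − 0.333333) = -0.0252525.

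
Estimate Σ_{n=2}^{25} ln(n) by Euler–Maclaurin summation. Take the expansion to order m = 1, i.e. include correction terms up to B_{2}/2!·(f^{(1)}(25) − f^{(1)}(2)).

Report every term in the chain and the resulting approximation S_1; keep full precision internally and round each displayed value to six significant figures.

S_1 ≈ 58.0033

∫_2^25 ln(x) dx evaluates to 56.0856.
½[f(2) + f(25)] = ½[0.693147 + 3.21888] = 1.95601.
Integral + boundary = 58.0416.
Order-1 term: 1/12 · (0.0400000 − 0.500000) = -0.0383333.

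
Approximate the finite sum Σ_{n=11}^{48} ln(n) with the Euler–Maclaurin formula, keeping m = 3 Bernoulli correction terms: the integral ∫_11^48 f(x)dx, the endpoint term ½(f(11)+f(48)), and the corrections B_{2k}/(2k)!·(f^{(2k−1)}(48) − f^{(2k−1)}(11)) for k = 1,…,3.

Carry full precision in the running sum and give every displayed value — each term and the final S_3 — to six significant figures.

S_3 ≈ 125.570

∫_11^48 ln(x) dx evaluates to 122.441.
Endpoint term: (f(11) + f(48))/2 = (2.39790 + 3.87120)/2 = 3.13455.
Running total after boundary: 125.575.
Order-1 term: 1/12 · (0.0208333 − 0.0909091) = -0.00583965.
Running total after k=1: 125.570.
Order-2 term: −1/720 · (1.80845e-05 − 0.00150263) = 2.06187e-06.
Running total after k=2: 125.570.
Order-3 term: 1/30240 · (9.41901e-08 − 0.000149021) = -4.92483e-09.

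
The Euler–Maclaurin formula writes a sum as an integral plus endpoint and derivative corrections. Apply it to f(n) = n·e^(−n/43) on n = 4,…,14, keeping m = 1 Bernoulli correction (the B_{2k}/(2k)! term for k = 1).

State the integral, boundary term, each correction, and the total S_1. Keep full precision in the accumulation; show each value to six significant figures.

S_1 ≈ 78.4428

Integral: ∫_4^14 x·e^(−x/43) dx = 71.5940.
½[f(4) + f(14)] = ½[3.64469 + 10.1095] = 6.87710.
Running total after boundary: 78.4711.
Order-1 term: 1/12 · (0.487003 − 0.826412) = -0.0282841.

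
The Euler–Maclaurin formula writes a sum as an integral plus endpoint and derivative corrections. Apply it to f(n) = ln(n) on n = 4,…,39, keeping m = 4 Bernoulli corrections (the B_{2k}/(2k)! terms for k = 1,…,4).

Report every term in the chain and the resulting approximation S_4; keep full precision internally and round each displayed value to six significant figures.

Integral: ∫_4^39 ln(x) dx = 102.334.
Boundary: ½(f(4) + f(39)) = ½(1.38629 + 3.66356) = 2.52493.
Integral + boundary = 104.859.
Order-1 term: 1/12 · (0.0256410 − 0.250000) = -0.0186966.
Partial sum through k=1: 104.840.
Order-2 term: −1/720 · (3.37160e-05 − 0.0312500) = 4.33559e-05.
Partial sum through k=2: 104.840.
Order-3 term: 1/30240 · (2.66004e-07 − 0.0234375) = -7.75041e-07.
Partial sum through k=3: 104.840.
Order-4 term: −1/1209600 · (5.24663e-09 − 0.0439453) = 3.63304e-08.

S_4 ≈ 104.840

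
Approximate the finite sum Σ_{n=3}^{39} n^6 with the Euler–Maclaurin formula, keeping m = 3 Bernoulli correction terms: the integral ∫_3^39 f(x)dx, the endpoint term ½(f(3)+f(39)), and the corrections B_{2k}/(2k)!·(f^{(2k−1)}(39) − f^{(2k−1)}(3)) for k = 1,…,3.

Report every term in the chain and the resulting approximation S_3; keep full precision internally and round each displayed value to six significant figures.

S_3 ≈ 2.14089e+10

Integral: ∫_3^39 x^6 dx = 1.96044e+10.
½[f(3) + f(39)] = ½[729.000 + 3.51874e+09] = 1.75937e+09.
So far: 2.13638e+10.
k=1: B_{2}/(2)! × [f^{(1)}(39) − f^{(1)}(3)] = 1/12 × (5.41345e+08 − 1458.00) = 4.51120e+07.
After k=1: 2.14089e+10.
k=2: B_{4}/(4)! × [f^{(3)}(39) − f^{(3)}(3)] = −1/720 × (7.11828e+06 − 3240.00) = -9882.00.
After k=2: 2.14089e+10.
k=3: B_{6}/(6)! × [f^{(5)}(39) − f^{(5)}(3)] = 1/30240 × (28080.0 − 2160.00) = 0.857143.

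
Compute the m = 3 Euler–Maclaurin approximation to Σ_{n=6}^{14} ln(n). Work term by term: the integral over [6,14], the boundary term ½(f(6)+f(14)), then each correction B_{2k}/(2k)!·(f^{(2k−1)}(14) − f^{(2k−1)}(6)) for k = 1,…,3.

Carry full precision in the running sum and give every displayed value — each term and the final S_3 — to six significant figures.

Integral: ∫_6^14 ln(x) dx = 18.1962.
Endpoint term: (f(6) + f(14))/2 = (1.79176 + 2.63906)/2 = 2.21541.
Running total after boundary: 20.4117.
Order-1 term: 1/12 · (0.0714286 − 0.166667) = -0.00793651.
After k=1: 20.4037.
Order-2 term: −1/720 · (0.000728863 − 0.00925926) = 1.18478e-05.
After k=2: 20.4037.
Order-3 term: 1/30240 · (4.46243e-05 − 0.00308642) = -1.00588e-07.

S_3 ≈ 20.4037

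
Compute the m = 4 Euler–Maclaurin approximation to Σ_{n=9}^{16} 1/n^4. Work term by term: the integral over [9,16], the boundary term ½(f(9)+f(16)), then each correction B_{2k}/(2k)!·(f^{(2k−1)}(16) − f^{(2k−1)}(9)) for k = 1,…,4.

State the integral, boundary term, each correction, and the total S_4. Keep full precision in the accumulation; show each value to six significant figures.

S_4 ≈ 0.000464998

Integral: ∫_9^16 1/x^4 dx = 0.000375867.
Endpoint term: (f(9) + f(16))/2 = (0.000152416 + 1.52588e-05)/2 = 8.38373e-05.
Running total after boundary: 0.000459704.
Correction k=1: B_{2}/2! · (f^{(1)}(16) − f^{(1)}(9)) = 1/12 · (-3.81470e-06 − (-6.77404e-05)) = 5.32714e-06.
Running total after k=1: 0.000465032.
Correction k=2: B_{4}/4! · (f^{(3)}(16) − f^{(3)}(9)) = −1/720 · (-4.47035e-07 − (-2.50890e-05)) = -3.42250e-08.
Running total after k=2: 0.000464997.
Correction k=3: B_{6}/6! · (f^{(5)}(16) − f^{(5)}(9)) = 1/30240 · (-9.77889e-08 − (-1.73455e-05)) = 5.70361e-10.
Running total after k=3: 0.000464998.
Correction k=4: B_{8}/8! · (f^{(7)}(16) − f^{(7)}(9)) = −1/1209600 · (-3.43789e-08 − (-1.92728e-05)) = -1.59048e-11.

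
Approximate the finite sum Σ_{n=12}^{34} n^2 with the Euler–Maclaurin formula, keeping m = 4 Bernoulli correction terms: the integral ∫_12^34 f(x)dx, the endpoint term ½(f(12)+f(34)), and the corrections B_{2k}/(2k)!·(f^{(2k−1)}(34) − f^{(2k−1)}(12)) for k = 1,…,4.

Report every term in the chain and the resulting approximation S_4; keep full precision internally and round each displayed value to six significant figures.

S_4 ≈ 13179.0

∫_12^34 x^2 dx evaluates to 12525.3.
Boundary: ½(f(12) + f(34)) = ½(144.000 + 1156.00) = 650.000.
Integral + boundary = 13175.3.
Correction k=1: B_{2}/2! · (f^{(1)}(34) − f^{(1)}(12)) = 1/12 · (68.0000 − 24.0000) = 3.66667.
Running total after k=1: 13179.0.
Correction k=2: B_{4}/4! · (f^{(3)}(34) − f^{(3)}(12)) = −1/720 · (0.00000 − 0.00000) = 0.00000.
Running total after k=2: 13179.0.
Correction k=3: B_{6}/6! · (f^{(5)}(34) − f^{(5)}(12)) = 1/30240 · (0.00000 − 0.00000) = 0.00000.
Running total after k=3: 13179.0.
Correction k=4: B_{8}/8! · (f^{(7)}(34) − f^{(7)}(12)) = −1/1209600 · (0.00000 − 0.00000) = 0.00000.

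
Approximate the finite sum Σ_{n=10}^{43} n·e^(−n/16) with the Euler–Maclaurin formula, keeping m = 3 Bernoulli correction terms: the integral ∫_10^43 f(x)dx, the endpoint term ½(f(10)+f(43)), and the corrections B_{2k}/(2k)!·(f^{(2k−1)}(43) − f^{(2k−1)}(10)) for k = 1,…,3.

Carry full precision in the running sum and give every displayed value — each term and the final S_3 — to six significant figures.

Integral: ∫_10^43 x·e^(−x/16) dx = 158.429.
½[f(10) + f(43)] = ½[5.35261 + 2.92619] = 4.13940.
So far: 162.568.
Correction k=1: B_{2}/2! · (f^{(1)}(43) − f^{(1)}(10)) = 1/12 · (-0.114836 − 0.200723) = -0.0262966.
After k=1: 162.542.
Correction k=2: B_{4}/4! · (f^{(3)}(43) − f^{(3)}(10)) = −1/720 · (8.30699e-05 − 0.00496580) = 6.78158e-06.
After k=2: 162.542.
Correction k=3: B_{6}/6! · (f^{(5)}(43) − f^{(5)}(10)) = 1/30240 · (2.40124e-06 − 3.57326e-05) = -1.10223e-09.

S_3 ≈ 162.542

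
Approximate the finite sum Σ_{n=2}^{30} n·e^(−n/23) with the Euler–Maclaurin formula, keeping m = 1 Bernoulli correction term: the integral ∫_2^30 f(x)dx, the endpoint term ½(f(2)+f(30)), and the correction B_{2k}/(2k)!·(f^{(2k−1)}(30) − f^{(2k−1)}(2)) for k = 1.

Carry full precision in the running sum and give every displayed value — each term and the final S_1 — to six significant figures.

S_1 ≈ 201.248

The integral term ∫_2^30 x·e^(−x/23) dx = 196.337.
Endpoint term: (f(2) + f(30))/2 = (1.83343 + 8.14048)/2 = 4.98696.
Integral + boundary = 201.324.
Correction k=1: B_{2}/2! · (f^{(1)}(30) − f^{(1)}(2)) = 1/12 · (-0.0825846 − 0.837002) = -0.0766323.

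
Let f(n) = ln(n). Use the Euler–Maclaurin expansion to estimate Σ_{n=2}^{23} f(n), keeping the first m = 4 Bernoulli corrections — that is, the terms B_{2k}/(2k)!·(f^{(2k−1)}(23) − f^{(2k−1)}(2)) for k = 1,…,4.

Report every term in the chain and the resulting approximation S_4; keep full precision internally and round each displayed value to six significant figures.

Integral: ∫_2^23 ln(x) dx = 49.7301.
Endpoint term: (f(2) + f(23))/2 = (0.693147 + 3.13549)/2 = 1.91432.
So far: 51.6444.
k=1: B_{2}/(2)! × [f^{(1)}(23) − f^{(1)}(2)] = 1/12 × (0.0434783 − 0.500000) = -0.0380435.
Partial sum through k=1: 51.6063.
k=2: B_{4}/(4)! × [f^{(3)}(23) − f^{(3)}(2)] = −1/720 × (0.000164379 − 0.250000) = 0.000346994.
Partial sum through k=2: 51.6067.
k=3: B_{6}/(6)! × [f^{(5)}(23) − f^{(5)}(2)] = 1/30240 × (3.72883e-06 − 0.750000) = -2.48015e-05.
Partial sum through k=3: 51.6067.
k=4: B_{8}/(8)! × [f^{(7)}(23) − f^{(7)}(2)] = −1/1209600 × (2.11465e-07 − 5.62500) = 4.65030e-06.

S_4 ≈ 51.6067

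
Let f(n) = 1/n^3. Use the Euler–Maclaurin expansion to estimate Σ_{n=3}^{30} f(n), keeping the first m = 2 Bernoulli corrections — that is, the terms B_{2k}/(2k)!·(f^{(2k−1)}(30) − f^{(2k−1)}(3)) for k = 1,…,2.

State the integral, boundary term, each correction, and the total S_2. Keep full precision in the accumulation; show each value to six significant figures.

S_2 ≈ 0.0765088

The integral term ∫_3^30 1/x^3 dx = 0.0550000.
Boundary: ½(f(3) + f(30)) = ½(0.0370370 + 3.70370e-05) = 0.0185370.
So far: 0.0735370.
k=1: B_{2}/(2)! × [f^{(1)}(30) − f^{(1)}(3)] = 1/12 × (-3.70370e-06 − (-0.0370370)) = 0.00308611.
After k=1: 0.0766231.
k=2: B_{4}/(4)! × [f^{(3)}(30) − f^{(3)}(3)] = −1/720 × (-8.23045e-08 − (-0.0823045)) = -0.000114312.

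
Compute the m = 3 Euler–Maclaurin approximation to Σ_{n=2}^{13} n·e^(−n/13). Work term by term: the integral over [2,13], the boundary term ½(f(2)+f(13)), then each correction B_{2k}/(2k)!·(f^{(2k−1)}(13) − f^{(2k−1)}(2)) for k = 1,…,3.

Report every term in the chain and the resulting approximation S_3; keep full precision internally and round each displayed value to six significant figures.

S_3 ≈ 46.0387

The integral term ∫_2^13 x·e^(−x/13) dx = 42.8505.
Boundary: ½(f(2) + f(13)) = ½(1.71481 + 4.78243) = 3.24862.
So far: 46.0991.
Correction k=1: B_{2}/2! · (f^{(1)}(13) − f^{(1)}(2)) = 1/12 · (0.00000 − 0.725496) = -0.0604580.
After k=1: 46.0387.
Correction k=2: B_{4}/4! · (f^{(3)}(13) − f^{(3)}(2)) = −1/720 · (0.00435360 − 0.0144397) = 1.40084e-05.
After k=2: 46.0387.
Correction k=3: B_{6}/6! · (f^{(5)}(13) − f^{(5)}(2)) = 1/30240 · (5.15219e-05 − 0.000145482) = -3.10715e-09.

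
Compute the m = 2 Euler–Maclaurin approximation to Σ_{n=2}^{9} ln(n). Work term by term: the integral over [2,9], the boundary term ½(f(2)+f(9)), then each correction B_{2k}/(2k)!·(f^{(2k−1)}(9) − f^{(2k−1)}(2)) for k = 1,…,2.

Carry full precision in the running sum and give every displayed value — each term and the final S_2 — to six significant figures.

∫_2^9 ln(x) dx evaluates to 11.3887.
Boundary: ½(f(2) + f(9)) = ½(0.693147 + 2.19722) = 1.44519.
Running total after boundary: 12.8339.
k=1: B_{2}/(2)! × [f^{(1)}(9) − f^{(1)}(2)] = 1/12 × (0.111111 − 0.500000) = -0.0324074.
After k=1: 12.8015.
k=2: B_{4}/(4)! × [f^{(3)}(9) − f^{(3)}(2)] = −1/720 × (0.00274348 − 0.250000) = 0.000343412.

S_2 ≈ 12.8018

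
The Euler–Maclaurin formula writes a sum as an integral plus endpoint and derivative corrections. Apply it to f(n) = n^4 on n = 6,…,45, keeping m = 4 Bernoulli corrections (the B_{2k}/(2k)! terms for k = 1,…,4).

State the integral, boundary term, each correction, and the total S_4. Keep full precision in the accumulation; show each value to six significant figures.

S_4 ≈ 3.89853e+07

The integral term ∫_6^45 x^4 dx = 3.69041e+07.
½[f(6) + f(45)] = ½[1296.00 + 4.10062e+06] = 2.05096e+06.
Integral + boundary = 3.89550e+07.
k=1: B_{2}/(2)! × [f^{(1)}(45) − f^{(1)}(6)] = 1/12 × (364500 − 864.000) = 30303.0.
Running total after k=1: 3.89853e+07.
k=2: B_{4}/(4)! × [f^{(3)}(45) − f^{(3)}(6)] = −1/720 × (1080.00 − 144.000) = -1.30000.
Running total after k=2: 3.89853e+07.
k=3: B_{6}/(6)! × [f^{(5)}(45) − f^{(5)}(6)] = 1/30240 × (0.00000 − 0.00000) = 0.00000.
Running total after k=3: 3.89853e+07.
k=4: B_{8}/(8)! × [f^{(7)}(45) − f^{(7)}(6)] = −1/1209600 × (0.00000 − 0.00000) = 0.00000.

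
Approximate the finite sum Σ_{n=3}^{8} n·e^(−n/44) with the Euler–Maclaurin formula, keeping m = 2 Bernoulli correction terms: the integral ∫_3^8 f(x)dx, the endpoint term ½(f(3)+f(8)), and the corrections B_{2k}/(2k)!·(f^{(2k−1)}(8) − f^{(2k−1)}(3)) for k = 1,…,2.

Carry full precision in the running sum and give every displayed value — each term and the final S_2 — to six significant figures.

S_2 ≈ 28.7932

∫_3^8 x·e^(−x/44) dx evaluates to 24.0727.
Endpoint term: (f(3) + f(8))/2 = (2.80227 + 6.67002)/2 = 4.73615.
Running total after boundary: 28.8089.
Order-1 term: 1/12 · (0.682161 − 0.870403) = -0.0156868.
Running total after k=1: 28.7932.
Order-2 term: −1/720 · (0.00121367 − 0.00141456) = 2.79009e-07.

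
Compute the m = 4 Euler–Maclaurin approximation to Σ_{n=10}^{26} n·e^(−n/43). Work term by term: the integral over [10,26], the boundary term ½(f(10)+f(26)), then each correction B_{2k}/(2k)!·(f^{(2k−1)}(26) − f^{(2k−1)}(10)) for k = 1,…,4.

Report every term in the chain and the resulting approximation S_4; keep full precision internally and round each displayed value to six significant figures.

Integral: ∫_10^26 x·e^(−x/43) dx = 185.348.
Endpoint term: (f(10) + f(26))/2 = (7.92504 + 14.2029)/2 = 11.0640.
Running total after boundary: 196.412.
Order-1 term: 1/12 · (0.215965 − 0.608200) = -0.0326863.
Running total after k=1: 196.379.
Order-2 term: −1/720 · (0.000707677 − 0.00118616) = 6.64558e-07.
Running total after k=2: 196.379.
Order-3 term: 1/30240 · (7.02300e-07 − 1.10513e-06) = -1.33210e-11.
Running total after k=3: 196.379.
Order-4 term: −1/1209600 · (5.52658e-10 − 8.48428e-10) = 2.44519e-16.

S_4 ≈ 196.379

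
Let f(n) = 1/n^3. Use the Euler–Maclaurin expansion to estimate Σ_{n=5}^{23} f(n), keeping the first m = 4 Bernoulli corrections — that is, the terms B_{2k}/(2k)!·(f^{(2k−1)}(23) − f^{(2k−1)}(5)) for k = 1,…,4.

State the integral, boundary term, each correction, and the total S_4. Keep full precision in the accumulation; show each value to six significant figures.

The integral term ∫_5^23 1/x^3 dx = 0.0190548.
½[f(5) + f(23)] = ½[0.00800000 + 8.21895e-05] = 0.00404109.
Running total after boundary: 0.0230959.
Correction k=1: B_{2}/2! · (f^{(1)}(23) − f^{(1)}(5)) = 1/12 · (-1.07204e-05 − (-0.00480000)) = 0.000399107.
Partial sum through k=1: 0.0234950.
Correction k=2: B_{4}/4! · (f^{(3)}(23) − f^{(3)}(5)) = −1/720 · (-4.05307e-07 − (-0.00384000)) = -5.33277e-06.
Partial sum through k=2: 0.0234897.
Correction k=3: B_{6}/6! · (f^{(5)}(23) − f^{(5)}(5)) = 1/30240 · (-3.21794e-08 − (-0.00645120)) = 2.13332e-07.
Partial sum through k=3: 0.0234899.
Correction k=4: B_{8}/8! · (f^{(7)}(23) − f^{(7)}(5)) = −1/1209600 · (-4.37980e-09 − (-0.0185795)) = -1.53600e-08.

S_4 ≈ 0.0234899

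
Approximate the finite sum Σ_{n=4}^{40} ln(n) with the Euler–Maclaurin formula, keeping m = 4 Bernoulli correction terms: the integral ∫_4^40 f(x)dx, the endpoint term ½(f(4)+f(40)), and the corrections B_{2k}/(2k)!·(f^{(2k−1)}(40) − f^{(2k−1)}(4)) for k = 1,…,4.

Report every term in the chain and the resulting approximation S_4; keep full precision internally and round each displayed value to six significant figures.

Integral: ∫_4^40 ln(x) dx = 106.010.
Boundary: ½(f(4) + f(40)) = ½(1.38629 + 3.68888) = 2.53759.
Integral + boundary = 108.548.
Order-1 term: 1/12 · (0.0250000 − 0.250000) = -0.0187500.
After k=1: 108.529.
Order-2 term: −1/720 · (3.12500e-05 − 0.0312500) = 4.33594e-05.
After k=2: 108.529.
Order-3 term: 1/30240 · (2.34375e-07 − 0.0234375) = -7.75042e-07.
After k=3: 108.529.
Order-4 term: −1/1209600 · (4.39453e-09 − 0.0439453) = 3.63304e-08.

S_4 ≈ 108.529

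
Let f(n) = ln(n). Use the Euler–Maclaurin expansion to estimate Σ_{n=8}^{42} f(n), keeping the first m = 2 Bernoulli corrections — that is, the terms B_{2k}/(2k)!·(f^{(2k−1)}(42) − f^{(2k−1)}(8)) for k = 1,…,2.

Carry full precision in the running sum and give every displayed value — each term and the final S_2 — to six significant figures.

S_2 ≈ 109.247

The integral term ∫_8^42 ln(x) dx = 106.347.
½[f(8) + f(42)] = ½[2.07944 + 3.73767] = 2.90856.
Integral + boundary = 109.255.
Order-1 term: 1/12 · (0.0238095 − 0.125000) = -0.00843254.
After k=1: 109.247.
Order-2 term: −1/720 · (2.69949e-05 − 0.00390625) = 5.38785e-06.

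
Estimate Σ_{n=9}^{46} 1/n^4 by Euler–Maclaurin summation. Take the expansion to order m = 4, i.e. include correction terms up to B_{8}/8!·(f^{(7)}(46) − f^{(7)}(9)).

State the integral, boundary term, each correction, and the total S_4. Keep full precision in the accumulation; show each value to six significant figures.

The integral term ∫_9^46 1/x^4 dx = 0.000453823.
Endpoint term: (f(9) + f(46))/2 = (0.000152416 + 2.23341e-07)/2 = 7.63196e-05.
Integral + boundary = 0.000530142.
Correction k=1: B_{2}/2! · (f^{(1)}(46) − f^{(1)}(9)) = 1/12 · (-1.94210e-08 − (-6.77404e-05)) = 5.64341e-06.
Running total after k=1: 0.000535786.
Correction k=2: B_{4}/4! · (f^{(3)}(46) − f^{(3)}(9)) = −1/720 · (-2.75345e-10 − (-2.50890e-05)) = -3.48455e-08.
Running total after k=2: 0.000535751.
Correction k=3: B_{6}/6! · (f^{(5)}(46) − f^{(5)}(9)) = 1/30240 · (-7.28700e-12 − (-1.73455e-05)) = 5.73594e-10.
Running total after k=3: 0.000535752.
Correction k=4: B_{8}/8! · (f^{(7)}(46) − f^{(7)}(9)) = −1/1209600 · (-3.09939e-13 − (-1.92728e-05)) = -1.59332e-11.

S_4 ≈ 0.000535751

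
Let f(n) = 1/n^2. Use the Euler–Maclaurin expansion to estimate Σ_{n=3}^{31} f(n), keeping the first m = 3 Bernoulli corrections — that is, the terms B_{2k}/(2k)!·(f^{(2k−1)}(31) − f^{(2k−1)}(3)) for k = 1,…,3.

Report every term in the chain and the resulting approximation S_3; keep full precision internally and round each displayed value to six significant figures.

S_3 ≈ 0.363192

Integral: ∫_3^31 1/x^2 dx = 0.301075.
½[f(3) + f(31)] = ½[0.111111 + 0.00104058] = 0.0560758.
Integral + boundary = 0.357151.
Order-1 term: 1/12 · (-6.71344e-05 − (-0.0740741)) = 0.00616724.
Running total after k=1: 0.363318.
Order-2 term: −1/720 · (-8.38306e-07 − (-0.0987654)) = -0.000137173.
Running total after k=2: 0.363181.
Order-3 term: 1/30240 · (-2.61698e-08 − (-0.329218)) = 1.08868e-05.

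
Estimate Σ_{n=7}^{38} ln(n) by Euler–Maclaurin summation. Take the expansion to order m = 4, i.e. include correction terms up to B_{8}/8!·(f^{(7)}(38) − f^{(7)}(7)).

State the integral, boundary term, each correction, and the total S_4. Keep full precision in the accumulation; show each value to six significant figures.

∫_7^38 ln(x) dx evaluates to 93.6069.
Endpoint term: (f(7) + f(38))/2 = (1.94591 + 3.63759)/2 = 2.79175.
Running total after boundary: 96.3987.
Order-1 term: 1/12 · (0.0263158 − 0.142857) = -0.00971178.
Running total after k=1: 96.3889.
Order-2 term: −1/720 · (3.64485e-05 − 0.00583090) = 8.04785e-06.
Running total after k=2: 96.3889.
Order-3 term: 1/30240 · (3.02896e-07 − 0.00142798) = -4.72114e-08.
Running total after k=3: 96.3889.
Order-4 term: −1/1209600 · (6.29285e-09 − 0.000874271) = 7.22772e-10.

S_4 ≈ 96.3889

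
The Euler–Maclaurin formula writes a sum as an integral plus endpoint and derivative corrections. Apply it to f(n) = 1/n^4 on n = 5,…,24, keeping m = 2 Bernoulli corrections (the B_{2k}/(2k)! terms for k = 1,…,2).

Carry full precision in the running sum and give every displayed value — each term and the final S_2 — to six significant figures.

The integral term ∫_5^24 1/x^4 dx = 0.00264255.
Boundary: ½(f(5) + f(24)) = ½(0.00160000 + 3.01408e-06) = 0.000801507.
Integral + boundary = 0.00344406.
Order-1 term: 1/12 · (-5.02347e-07 − (-0.00128000)) = 0.000106625.
Running total after k=1: 0.00355069.
Order-2 term: −1/720 · (-2.61639e-08 − (-0.00153600)) = -2.13330e-06.

S_2 ≈ 0.00354855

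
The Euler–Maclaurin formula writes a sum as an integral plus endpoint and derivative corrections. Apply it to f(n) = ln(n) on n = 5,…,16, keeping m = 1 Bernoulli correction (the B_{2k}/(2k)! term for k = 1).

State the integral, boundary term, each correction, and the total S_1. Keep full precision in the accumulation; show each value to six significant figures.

S_1 ≈ 27.4938

Integral: ∫_5^16 ln(x) dx = 25.3142.
Boundary: ½(f(5) + f(16)) = ½(1.60944 + 2.77259) = 2.19101.
Running total after boundary: 27.5052.
k=1: B_{2}/(2)! × [f^{(1)}(16) − f^{(1)}(5)] = 1/12 × (0.0625000 − 0.200000) = -0.0114583.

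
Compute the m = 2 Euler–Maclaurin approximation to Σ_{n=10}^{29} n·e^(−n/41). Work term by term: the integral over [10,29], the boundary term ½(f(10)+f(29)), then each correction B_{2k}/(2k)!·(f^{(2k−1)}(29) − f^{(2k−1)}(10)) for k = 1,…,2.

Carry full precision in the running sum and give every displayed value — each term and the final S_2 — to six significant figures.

Integral: ∫_10^29 x·e^(−x/41) dx = 223.623.
Endpoint term: (f(10) + f(29))/2 = (7.83564 + 14.2960)/2 = 11.0658.
Running total after boundary: 234.689.
k=1: B_{2}/(2)! × [f^{(1)}(29) − f^{(1)}(10)] = 1/12 × (0.144282 − 0.592451) = -0.0373474.
Partial sum through k=1: 234.651.
k=2: B_{4}/(4)! × [f^{(3)}(29) − f^{(3)}(10)] = −1/720 × (0.000672345 − 0.00128470) = 8.50491e-07.

S_2 ≈ 234.651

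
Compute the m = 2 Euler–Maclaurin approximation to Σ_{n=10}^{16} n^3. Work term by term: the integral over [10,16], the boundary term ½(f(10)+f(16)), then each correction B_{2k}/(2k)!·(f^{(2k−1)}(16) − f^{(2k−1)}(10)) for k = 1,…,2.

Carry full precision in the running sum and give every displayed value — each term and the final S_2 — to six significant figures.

S_2 ≈ 16471.0

∫_10^16 x^3 dx evaluates to 13884.0.
Endpoint term: (f(10) + f(16))/2 = (1000.00 + 4096.00)/2 = 2548.00.
Running total after boundary: 16432.0.
Order-1 term: 1/12 · (768.000 − 300.000) = 39.0000.
Partial sum through k=1: 16471.0.
Order-2 term: −1/720 · (6.00000 − 6.00000) = 0.00000.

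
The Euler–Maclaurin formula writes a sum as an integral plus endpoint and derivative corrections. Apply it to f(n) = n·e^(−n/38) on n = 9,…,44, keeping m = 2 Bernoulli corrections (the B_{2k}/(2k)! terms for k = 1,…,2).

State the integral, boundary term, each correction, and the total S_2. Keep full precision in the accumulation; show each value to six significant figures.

S_2 ≈ 440.887

The integral term ∫_9^44 x·e^(−x/38) dx = 430.479.
½[f(9) + f(44)] = ½[7.10204 + 13.8225] = 10.4623.
So far: 440.942.
k=1: B_{2}/(2)! × [f^{(1)}(44) − f^{(1)}(9)] = 1/12 × (-0.0496021 − 0.602220) = -0.0543185.
Running total after k=1: 440.887.
k=2: B_{4}/(4)! × [f^{(3)}(44) − f^{(3)}(9)] = −1/720 × (0.000400756 − 0.00151001) = 1.54063e-06.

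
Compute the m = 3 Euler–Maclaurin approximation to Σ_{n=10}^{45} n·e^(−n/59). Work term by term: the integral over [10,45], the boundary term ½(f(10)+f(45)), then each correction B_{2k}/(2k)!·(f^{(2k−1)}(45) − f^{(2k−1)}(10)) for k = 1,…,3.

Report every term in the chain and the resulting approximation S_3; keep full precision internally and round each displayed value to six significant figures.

Integral: ∫_10^45 x·e^(−x/59) dx = 574.477.
Boundary: ½(f(10) + f(45)) = ½(8.44094 + 20.9880) = 14.7145.
So far: 589.191.
k=1: B_{2}/(2)! × [f^{(1)}(45) − f^{(1)}(10)] = 1/12 × (0.110671 − 0.701027) = -0.0491963.
After k=1: 589.142.
k=2: B_{4}/(4)! × [f^{(3)}(45) − f^{(3)}(10)] = −1/720 × (0.000299762 − 0.000686359) = 5.36940e-07.
After k=2: 589.142.
k=3: B_{6}/(6)! × [f^{(5)}(45) − f^{(5)}(10)] = 1/30240 × (1.63094e-07 − 3.36493e-07) = -5.73408e-12.

S_3 ≈ 589.142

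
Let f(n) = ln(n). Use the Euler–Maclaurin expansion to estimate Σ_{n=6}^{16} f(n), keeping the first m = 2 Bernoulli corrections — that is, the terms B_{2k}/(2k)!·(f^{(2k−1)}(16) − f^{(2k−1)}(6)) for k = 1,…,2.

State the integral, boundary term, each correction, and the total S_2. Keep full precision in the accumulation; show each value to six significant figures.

S_2 ≈ 25.8844

The integral term ∫_6^16 ln(x) dx = 23.6109.
½[f(6) + f(16)] = ½[1.79176 + 2.77259] = 2.28217.
Running total after boundary: 25.8930.
Order-1 term: 1/12 · (0.0625000 − 0.166667) = -0.00868056.
After k=1: 25.8844.
Order-2 term: −1/720 · (0.000488281 − 0.00925926) = 1.21819e-05.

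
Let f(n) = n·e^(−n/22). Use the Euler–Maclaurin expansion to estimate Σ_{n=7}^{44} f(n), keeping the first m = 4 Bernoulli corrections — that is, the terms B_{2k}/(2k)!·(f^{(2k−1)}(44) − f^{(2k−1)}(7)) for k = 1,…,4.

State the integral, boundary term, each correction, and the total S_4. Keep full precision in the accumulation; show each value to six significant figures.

S_4 ≈ 273.090

The integral term ∫_7^44 x·e^(−x/22) dx = 267.619.
Endpoint term: (f(7) + f(44))/2 = (5.09229 + 5.95475)/2 = 5.52352.
Running total after boundary: 273.143.
k=1: B_{2}/(2)! × [f^{(1)}(44) − f^{(1)}(7)] = 1/12 × (-0.135335 − 0.496003) = -0.0526115.
Partial sum through k=1: 273.090.
k=2: B_{4}/(4)! × [f^{(3)}(44) − f^{(3)}(7)] = −1/720 × (0.000279618 − 0.00403088) = 5.21008e-06.
Partial sum through k=2: 273.090.
k=3: B_{6}/(6)! × [f^{(5)}(44) − f^{(5)}(7)] = 1/30240 × (1.73317e-06 − 1.45392e-05) = -4.23478e-10.
Partial sum through k=3: 273.090.
k=4: B_{8}/(8)! × [f^{(7)}(44) − f^{(7)}(7)] = −1/1209600 × (5.96822e-09 − 4.28720e-08) = 3.05091e-14.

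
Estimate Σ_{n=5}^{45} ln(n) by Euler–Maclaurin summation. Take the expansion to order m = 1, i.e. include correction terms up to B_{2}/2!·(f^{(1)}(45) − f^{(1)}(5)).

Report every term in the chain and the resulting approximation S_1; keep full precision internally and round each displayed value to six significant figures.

Integral: ∫_5^45 ln(x) dx = 123.253.
½[f(5) + f(45)] = ½[1.60944 + 3.80666] = 2.70805.
Running total after boundary: 125.961.
Order-1 term: 1/12 · (0.0222222 − 0.200000) = -0.0148148.

S_1 ≈ 125.946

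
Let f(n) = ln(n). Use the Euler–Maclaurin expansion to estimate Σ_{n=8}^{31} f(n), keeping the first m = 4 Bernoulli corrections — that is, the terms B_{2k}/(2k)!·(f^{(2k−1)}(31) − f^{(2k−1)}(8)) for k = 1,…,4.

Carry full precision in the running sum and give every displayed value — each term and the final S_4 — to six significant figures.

S_4 ≈ 69.5671

Integral: ∫_8^31 ln(x) dx = 66.8181.
Boundary: ½(f(8) + f(31)) = ½(2.07944 + 3.43399) = 2.75671.
So far: 69.5748.
Order-1 term: 1/12 · (0.0322581 − 0.125000) = -0.00772849.
Running total after k=1: 69.5671.
Order-2 term: −1/720 · (6.71344e-05 − 0.00390625) = 5.33211e-06.
Running total after k=2: 69.5671.
Order-3 term: 1/30240 · (8.38306e-07 − 0.000732422) = -2.41926e-08.
Running total after k=3: 69.5671.
Order-4 term: −1/1209600 · (2.61698e-08 − 0.000343323) = 2.83810e-10.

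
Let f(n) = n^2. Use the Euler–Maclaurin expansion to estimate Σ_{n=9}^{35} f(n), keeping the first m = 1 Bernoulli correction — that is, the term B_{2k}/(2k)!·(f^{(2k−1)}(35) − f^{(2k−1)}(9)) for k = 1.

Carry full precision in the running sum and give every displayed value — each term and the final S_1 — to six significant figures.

∫_9^35 x^2 dx evaluates to 14048.7.
Endpoint term: (f(9) + f(35))/2 = (81.0000 + 1225.00)/2 = 653.000.
So far: 14701.7.
Order-1 term: 1/12 · (70.0000 − 18.0000) = 4.33333.

S_1 ≈ 14706.0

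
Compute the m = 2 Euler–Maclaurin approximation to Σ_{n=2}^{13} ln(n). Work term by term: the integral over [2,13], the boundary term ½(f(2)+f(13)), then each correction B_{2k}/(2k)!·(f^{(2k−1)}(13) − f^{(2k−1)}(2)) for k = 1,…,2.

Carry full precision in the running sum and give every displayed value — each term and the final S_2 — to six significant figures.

Integral: ∫_2^13 ln(x) dx = 20.9580.
Endpoint term: (f(2) + f(13))/2 = (0.693147 + 2.56495)/2 = 1.62905.
So far: 22.5871.
k=1: B_{2}/(2)! × [f^{(1)}(13) − f^{(1)}(2)] = 1/12 × (0.0769231 − 0.500000) = -0.0352564.
After k=1: 22.5518.
k=2: B_{4}/(4)! × [f^{(3)}(13) − f^{(3)}(2)] = −1/720 × (0.000910332 − 0.250000) = 0.000345958.

S_2 ≈ 22.5522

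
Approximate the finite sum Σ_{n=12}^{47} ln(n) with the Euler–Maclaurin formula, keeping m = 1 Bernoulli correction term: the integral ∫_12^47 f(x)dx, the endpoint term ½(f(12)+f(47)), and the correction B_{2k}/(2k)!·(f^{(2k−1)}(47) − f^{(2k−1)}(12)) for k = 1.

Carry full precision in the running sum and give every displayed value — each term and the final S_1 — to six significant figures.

∫_12^47 ln(x) dx evaluates to 116.138.
Endpoint term: (f(12) + f(47))/2 = (2.48491 + 3.85015)/2 = 3.16753.
Running total after boundary: 119.306.
Correction k=1: B_{2}/2! · (f^{(1)}(47) − f^{(1)}(12)) = 1/12 · (0.0212766 − 0.0833333) = -0.00517139.

S_1 ≈ 119.300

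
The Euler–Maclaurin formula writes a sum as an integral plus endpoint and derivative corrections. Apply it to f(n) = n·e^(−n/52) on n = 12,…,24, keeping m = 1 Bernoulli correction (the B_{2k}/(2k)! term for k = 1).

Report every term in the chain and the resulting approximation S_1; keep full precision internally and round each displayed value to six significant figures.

∫_12^24 x·e^(−x/52) dx evaluates to 151.177.
Endpoint term: (f(12) + f(24))/2 = (9.52707 + 15.1275)/2 = 12.3273.
So far: 163.504.
k=1: B_{2}/(2)! × [f^{(1)}(24) − f^{(1)}(12)] = 1/12 × (0.339399 − 0.610710) = -0.0226092.

S_1 ≈ 163.482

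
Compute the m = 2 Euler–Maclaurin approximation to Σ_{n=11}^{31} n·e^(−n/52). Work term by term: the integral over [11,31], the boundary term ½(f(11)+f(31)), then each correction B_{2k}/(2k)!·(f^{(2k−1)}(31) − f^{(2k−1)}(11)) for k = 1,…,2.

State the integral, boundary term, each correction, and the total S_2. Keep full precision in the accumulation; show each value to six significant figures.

Integral: ∫_11^31 x·e^(−x/52) dx = 273.593.
½[f(11) + f(31)] = ½[8.90272 + 17.0787] = 12.9907.
Running total after boundary: 286.584.
k=1: B_{2}/(2)! × [f^{(1)}(31) − f^{(1)}(11)] = 1/12 × (0.222490 − 0.638132) = -0.0346369.
Partial sum through k=1: 286.549.
k=2: B_{4}/(4)! × [f^{(3)}(31) − f^{(3)}(11)] = −1/720 × (0.000489772 − 0.000834618) = 4.78954e-07.

S_2 ≈ 286.549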